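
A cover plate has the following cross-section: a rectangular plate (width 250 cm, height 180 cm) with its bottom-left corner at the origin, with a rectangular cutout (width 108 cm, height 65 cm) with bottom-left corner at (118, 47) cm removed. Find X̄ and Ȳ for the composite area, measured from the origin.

X̄ = 116.31 cm, Ȳ = 91.94 cm

Part | A | x̄ᵢ | ȳᵢ | A·x̄ᵢ | A·ȳᵢ
plate | 45000.00 | 125.00 | 90.00 | 5625000.00 | 4050000.00
hole | -7020.00 | 172.00 | 79.50 | -1207440.00 | -558090.00
Σ | 37980.00 |  |  | 4417560.00 | 3491910.00
X̄ = 4417560.00 / 37980.00 = 116.31 cm
Ȳ = 3491910.00 / 37980.00 = 91.94 cm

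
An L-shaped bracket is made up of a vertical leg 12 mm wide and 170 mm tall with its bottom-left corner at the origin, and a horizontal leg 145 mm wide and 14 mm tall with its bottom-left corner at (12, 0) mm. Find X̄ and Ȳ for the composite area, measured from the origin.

Part | A | x̄ᵢ | ȳᵢ | A·x̄ᵢ | A·ȳᵢ
vertical leg | 2040.00 | 6.00 | 85.00 | 12240.00 | 173400.00
horizontal leg | 2030.00 | 84.50 | 7.00 | 171535.00 | 14210.00
Σ | 4070.00 |  |  | 183775.00 | 187610.00
X̄ = 183775.00 / 4070.00 = 45.15 mm
Ȳ = 187610.00 / 4070.00 = 46.10 mm

X̄ = 45.15 mm, Ȳ = 46.10 mm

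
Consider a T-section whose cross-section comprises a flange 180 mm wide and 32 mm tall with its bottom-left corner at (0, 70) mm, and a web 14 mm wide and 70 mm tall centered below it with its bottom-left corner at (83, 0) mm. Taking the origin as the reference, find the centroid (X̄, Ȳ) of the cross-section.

web: A = 14 × 70 = 980.00, centroid at (90.00, 35.00).
flange: A = 180 × 32 = 5760.00, centroid at (90.00, 86.00).
ΣA = 6740.00 mm²
ΣAX̄ = (980.00)(90.00) + (5760.00)(90.00) = 606600.00 mm³
ΣAȲ = (980.00)(35.00) + (5760.00)(86.00) = 529660.00 mm³
X̄ = 606600.00 / 6740.00 = 90.00 mm
Ȳ = 529660.00 / 6740.00 = 78.58 mm

X̄ = 90.00 mm, Ȳ = 78.58 mm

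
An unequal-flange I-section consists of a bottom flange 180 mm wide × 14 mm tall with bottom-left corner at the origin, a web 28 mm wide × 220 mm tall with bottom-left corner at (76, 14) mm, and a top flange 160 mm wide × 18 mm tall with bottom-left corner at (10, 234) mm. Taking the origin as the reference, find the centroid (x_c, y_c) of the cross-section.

x_c = 90.00 mm, y_c = 128.14 mm

bottom flange: A = 180 × 14 = 2520.00, centroid at (90.00, 7.00).
web: A = 28 × 220 = 6160.00, centroid at (90.00, 124.00).
top flange: A = 160 × 18 = 2880.00, centroid at (90.00, 243.00).
ΣA = 11560.00 mm²
ΣAx_c = (2520.00)(90.00) + (6160.00)(90.00) + (2880.00)(90.00) = 1040400.00 mm³
ΣAy_c = (2520.00)(7.00) + (6160.00)(124.00) + (2880.00)(243.00) = 1481320.00 mm³
x_c = 1040400.00 / 11560.00 = 90.00 mm
y_c = 1481320.00 / 11560.00 = 128.14 mm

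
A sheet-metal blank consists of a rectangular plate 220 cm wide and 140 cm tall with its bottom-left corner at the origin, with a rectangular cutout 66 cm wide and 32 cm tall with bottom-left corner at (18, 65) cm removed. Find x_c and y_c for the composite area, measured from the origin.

Part | A | x̄ᵢ | ȳᵢ | A·x̄ᵢ | A·ȳᵢ
plate | 30800.00 | 110.00 | 70.00 | 3388000.00 | 2156000.00
hole | -2112.00 | 51.00 | 81.00 | -107712.00 | -171072.00
Σ | 28688.00 |  |  | 3280288.00 | 1984928.00
x_c = 3280288.00 / 28688.00 = 114.34 cm
y_c = 1984928.00 / 28688.00 = 69.19 cm

x_c = 114.34 cm, y_c = 69.19 cm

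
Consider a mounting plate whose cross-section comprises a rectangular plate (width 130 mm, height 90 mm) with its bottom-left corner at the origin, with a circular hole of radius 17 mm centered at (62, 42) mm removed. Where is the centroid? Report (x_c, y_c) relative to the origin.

plate: A = 130 × 90 = 11700.00, centroid at (65.00, 45.00).
hole: A = −π·17² = -907.92, centroid at (62.00, 42.00).
ΣA = 10792.08 mm², ΣAx_c = 704208.94 mm³, ΣAy_c = 488367.35 mm³.
x_c = 704208.94/10792.08 = 65.25 mm; y_c = 488367.35/10792.08 = 45.25 mm.

x_c = 65.25 mm, y_c = 45.25 mm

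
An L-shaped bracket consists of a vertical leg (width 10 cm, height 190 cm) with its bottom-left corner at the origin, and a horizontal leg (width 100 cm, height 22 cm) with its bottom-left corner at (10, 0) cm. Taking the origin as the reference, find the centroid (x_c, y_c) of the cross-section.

x_c = 34.51 cm, y_c = 49.93 cm

vertical leg: A = 10 × 190 = 1900.00, centroid at (5.00, 95.00).
horizontal leg: A = 100 × 22 = 2200.00, centroid at (60.00, 11.00).
ΣA = 4100.00 cm²
ΣAx_c = (1900.00)(5.00) + (2200.00)(60.00) = 141500.00 cm³
ΣAy_c = (1900.00)(95.00) + (2200.00)(11.00) = 204700.00 cm³
x_c = 141500.00 / 4100.00 = 34.51 cm
y_c = 204700.00 / 4100.00 = 49.93 cm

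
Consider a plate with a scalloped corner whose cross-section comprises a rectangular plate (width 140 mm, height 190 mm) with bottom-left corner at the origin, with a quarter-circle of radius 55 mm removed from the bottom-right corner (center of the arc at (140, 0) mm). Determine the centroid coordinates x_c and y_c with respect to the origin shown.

plate: A = 140 × 190 = 26600.00, centroid at (70.00, 95.00).
removed quarter-circle: A = −¼π·55² = -2375.83, centroid at (116.66, 23.34).
ΣA = 24224.17 mm²
ΣAx_c = (26600.00)(70.00) + (-2375.83)(116.66) = 1584842.21 mm³
ΣAy_c = (26600.00)(95.00) + (-2375.83)(23.34) = 2471541.67 mm³
x_c = 1584842.21 / 24224.17 = 65.42 mm
y_c = 2471541.67 / 24224.17 = 102.03 mm

x_c = 65.42 mm, y_c = 102.03 mm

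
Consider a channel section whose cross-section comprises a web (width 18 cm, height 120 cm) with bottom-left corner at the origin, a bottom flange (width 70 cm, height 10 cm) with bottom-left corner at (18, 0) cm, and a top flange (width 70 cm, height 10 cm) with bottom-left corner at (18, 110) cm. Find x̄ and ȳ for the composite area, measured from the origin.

x̄ = 26.30 cm, ȳ = 60.00 cm

web: A = 18 × 120 = 2160.00, centroid at (9.00, 60.00).
bottom flange: A = 70 × 10 = 700.00, centroid at (53.00, 5.00).
top flange: A = 70 × 10 = 700.00, centroid at (53.00, 115.00).
ΣA = 3560.00 cm², ΣAx̄ = 93640.00 cm³, ΣAȳ = 213600.00 cm³.
x̄ = 93640.00/3560.00 = 26.30 cm; ȳ = 213600.00/3560.00 = 60.00 cm.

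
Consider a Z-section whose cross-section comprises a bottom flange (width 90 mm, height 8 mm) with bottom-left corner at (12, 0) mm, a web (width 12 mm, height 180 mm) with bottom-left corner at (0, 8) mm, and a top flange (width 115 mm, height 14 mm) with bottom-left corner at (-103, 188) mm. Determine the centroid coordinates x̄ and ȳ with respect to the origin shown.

bottom flange: A = 90 × 8 = 720.00, centroid at (57.00, 4.00).
web: A = 12 × 180 = 2160.00, centroid at (6.00, 98.00).
top flange: A = 115 × 14 = 1610.00, centroid at (-45.50, 195.00).
ΣA = 4490.00 mm²
ΣAx̄ = (720.00)(57.00) + (2160.00)(6.00) + (1610.00)(-45.50) = -19255.00 mm³
ΣAȳ = (720.00)(4.00) + (2160.00)(98.00) + (1610.00)(195.00) = 528510.00 mm³
x̄ = -19255.00 / 4490.00 = -4.29 mm
ȳ = 528510.00 / 4490.00 = 117.71 mm

x̄ = -4.29 mm, ȳ = 117.71 mm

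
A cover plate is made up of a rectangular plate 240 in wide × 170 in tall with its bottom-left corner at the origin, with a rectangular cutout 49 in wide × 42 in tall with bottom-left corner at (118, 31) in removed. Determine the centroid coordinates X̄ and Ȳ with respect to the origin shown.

plate: A = 240 × 170 = 40800.00, centroid at (120.00, 85.00).
hole: A = −(49 × 42) = -2058.00, centroid at (142.50, 52.00).
ΣA = 38742.00 in², ΣAX̄ = 4602735.00 in³, ΣAȲ = 3360984.00 in³.
X̄ = 4602735.00/38742.00 = 118.80 in; Ȳ = 3360984.00/38742.00 = 86.75 in.

X̄ = 118.80 in, Ȳ = 86.75 in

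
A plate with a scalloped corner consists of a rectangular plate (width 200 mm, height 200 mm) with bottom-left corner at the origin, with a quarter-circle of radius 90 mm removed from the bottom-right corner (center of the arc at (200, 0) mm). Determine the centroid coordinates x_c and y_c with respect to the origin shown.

x_c = 88.31 mm, y_c = 111.69 mm

Part | A | x̄ᵢ | ȳᵢ | A·x̄ᵢ | A·ȳᵢ
plate | 40000.00 | 100.00 | 100.00 | 4000000.00 | 4000000.00
removed quarter-circle | -6361.73 | 161.80 | 38.20 | -1029345.02 | -243000.00
Σ | 33638.27 |  |  | 2970654.98 | 3757000.00
x_c = 2970654.98 / 33638.27 = 88.31 mm
y_c = 3757000.00 / 33638.27 = 111.69 mm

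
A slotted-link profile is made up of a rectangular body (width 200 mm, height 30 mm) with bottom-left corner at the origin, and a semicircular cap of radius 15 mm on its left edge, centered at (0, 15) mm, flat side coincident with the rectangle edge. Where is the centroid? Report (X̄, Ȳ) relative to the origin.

X̄ = 94.08 mm, Ȳ = 15.00 mm

Part | A | x̄ᵢ | ȳᵢ | A·x̄ᵢ | A·ȳᵢ
rectangular body | 6000.00 | 100.00 | 15.00 | 600000.00 | 90000.00
semicircular end | 353.43 | -6.37 | 15.00 | -2250.00 | 5301.44
Σ | 6353.43 |  |  | 597750.00 | 95301.44
X̄ = 597750.00 / 6353.43 = 94.08 mm
Ȳ = 95301.44 / 6353.43 = 15.00 mm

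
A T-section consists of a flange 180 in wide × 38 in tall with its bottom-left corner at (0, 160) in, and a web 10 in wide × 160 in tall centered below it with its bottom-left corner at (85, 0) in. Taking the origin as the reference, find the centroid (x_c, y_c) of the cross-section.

web: A = 10 × 160 = 1600.00, centroid at (90.00, 80.00).
flange: A = 180 × 38 = 6840.00, centroid at (90.00, 179.00).
ΣA = 8440.00 in², ΣAx_c = 759600.00 in³, ΣAy_c = 1352360.00 in³.
x_c = 759600.00/8440.00 = 90.00 in; y_c = 1352360.00/8440.00 = 160.23 in.

x_c = 90.00 in, y_c = 160.23 in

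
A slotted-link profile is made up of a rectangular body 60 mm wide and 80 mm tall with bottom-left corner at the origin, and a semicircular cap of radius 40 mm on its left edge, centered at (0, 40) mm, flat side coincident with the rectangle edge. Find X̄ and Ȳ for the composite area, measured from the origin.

Part | A | x̄ᵢ | ȳᵢ | A·x̄ᵢ | A·ȳᵢ
rectangular body | 4800.00 | 30.00 | 40.00 | 144000.00 | 192000.00
semicircular end | 2513.27 | -16.98 | 40.00 | -42666.67 | 100530.96
Σ | 7313.27 |  |  | 101333.33 | 292530.96
X̄ = 101333.33 / 7313.27 = 13.86 mm
Ȳ = 292530.96 / 7313.27 = 40.00 mm

X̄ = 13.86 mm, Ȳ = 40.00 mm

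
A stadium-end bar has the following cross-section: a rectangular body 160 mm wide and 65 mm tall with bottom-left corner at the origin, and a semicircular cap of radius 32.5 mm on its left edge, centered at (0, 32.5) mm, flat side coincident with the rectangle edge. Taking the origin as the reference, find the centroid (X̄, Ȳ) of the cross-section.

Part | A | x̄ᵢ | ȳᵢ | A·x̄ᵢ | A·ȳᵢ
rectangular body | 10400.00 | 80.00 | 32.50 | 832000.00 | 338000.00
semicircular end | 1659.15 | -13.79 | 32.50 | -22885.42 | 53922.49
Σ | 12059.15 |  |  | 809114.58 | 391922.49
X̄ = 809114.58 / 12059.15 = 67.10 mm
Ȳ = 391922.49 / 12059.15 = 32.50 mm

X̄ = 67.10 mm, Ȳ = 32.50 mm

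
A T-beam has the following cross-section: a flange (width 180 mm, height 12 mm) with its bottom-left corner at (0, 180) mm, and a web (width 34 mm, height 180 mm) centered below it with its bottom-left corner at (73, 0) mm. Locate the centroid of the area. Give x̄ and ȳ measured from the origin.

web: A = 34 × 180 = 6120.00, centroid at (90.00, 90.00).
flange: A = 180 × 12 = 2160.00, centroid at (90.00, 186.00).
ΣA = 8280.00 mm²
ΣAx̄ = (6120.00)(90.00) + (2160.00)(90.00) = 745200.00 mm³
ΣAȳ = (6120.00)(90.00) + (2160.00)(186.00) = 952560.00 mm³
x̄ = 745200.00 / 8280.00 = 90.00 mm
ȳ = 952560.00 / 8280.00 = 115.04 mm

x̄ = 90.00 mm, ȳ = 115.04 mm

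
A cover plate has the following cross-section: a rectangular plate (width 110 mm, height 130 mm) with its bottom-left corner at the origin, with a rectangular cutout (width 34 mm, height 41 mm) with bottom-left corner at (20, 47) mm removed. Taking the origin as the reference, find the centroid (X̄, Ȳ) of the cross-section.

X̄ = 56.94 mm, Ȳ = 64.73 mm

plate: A = 110 × 130 = 14300.00, centroid at (55.00, 65.00).
hole: A = −(34 × 41) = -1394.00, centroid at (37.00, 67.50).
ΣA = 12906.00 mm², ΣAX̄ = 734922.00 mm³, ΣAȲ = 835405.00 mm³.
X̄ = 734922.00/12906.00 = 56.94 mm; Ȳ = 835405.00/12906.00 = 64.73 mm.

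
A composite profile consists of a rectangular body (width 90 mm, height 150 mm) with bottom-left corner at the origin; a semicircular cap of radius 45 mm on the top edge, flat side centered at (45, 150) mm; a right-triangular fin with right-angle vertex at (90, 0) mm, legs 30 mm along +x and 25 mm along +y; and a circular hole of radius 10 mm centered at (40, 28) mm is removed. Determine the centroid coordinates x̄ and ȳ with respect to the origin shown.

Part | A | x̄ᵢ | ȳᵢ | A·x̄ᵢ | A·ȳᵢ
rectangular body | 13500.00 | 45.00 | 75.00 | 607500.00 | 1012500.00
semicircular top | 3180.86 | 45.00 | 169.10 | 143138.82 | 537879.38
triangular fin | 375.00 | 100.00 | 8.33 | 37500.00 | 3125.00
hole | -314.16 | 40.00 | 28.00 | -12566.37 | -8796.46
Σ | 16741.70 |  |  | 775572.44 | 1544707.92
x̄ = 775572.44 / 16741.70 = 46.33 mm
ȳ = 1544707.92 / 16741.70 = 92.27 mm

x̄ = 46.33 mm, ȳ = 92.27 mm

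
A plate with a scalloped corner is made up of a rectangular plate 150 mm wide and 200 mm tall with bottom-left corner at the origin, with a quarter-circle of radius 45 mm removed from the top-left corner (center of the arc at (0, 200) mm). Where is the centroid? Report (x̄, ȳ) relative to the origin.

plate: A = 150 × 200 = 30000.00, centroid at (75.00, 100.00).
removed quarter-circle: A = −¼π·45² = -1590.43, centroid at (19.10, 180.90).
ΣA = 28409.57 mm²
ΣAx̄ = (30000.00)(75.00) + (-1590.43)(19.10) = 2219625.00 mm³
ΣAȳ = (30000.00)(100.00) + (-1590.43)(180.90) = 2712288.74 mm³
x̄ = 2219625.00 / 28409.57 = 78.13 mm
ȳ = 2712288.74 / 28409.57 = 95.47 mm

x̄ = 78.13 mm, ȳ = 95.47 mm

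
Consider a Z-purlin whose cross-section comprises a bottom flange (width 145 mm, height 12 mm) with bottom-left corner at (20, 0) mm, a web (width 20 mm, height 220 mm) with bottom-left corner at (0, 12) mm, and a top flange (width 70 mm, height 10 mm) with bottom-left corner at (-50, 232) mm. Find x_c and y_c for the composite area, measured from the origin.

x_c = 28.43 mm, y_c = 104.26 mm

bottom flange: A = 145 × 12 = 1740.00, centroid at (92.50, 6.00).
web: A = 20 × 220 = 4400.00, centroid at (10.00, 122.00).
top flange: A = 70 × 10 = 700.00, centroid at (-15.00, 237.00).
ΣA = 6840.00 mm²
ΣAx_c = (1740.00)(92.50) + (4400.00)(10.00) + (700.00)(-15.00) = 194450.00 mm³
ΣAy_c = (1740.00)(6.00) + (4400.00)(122.00) + (700.00)(237.00) = 713140.00 mm³
x_c = 194450.00 / 6840.00 = 28.43 mm
y_c = 713140.00 / 6840.00 = 104.26 mm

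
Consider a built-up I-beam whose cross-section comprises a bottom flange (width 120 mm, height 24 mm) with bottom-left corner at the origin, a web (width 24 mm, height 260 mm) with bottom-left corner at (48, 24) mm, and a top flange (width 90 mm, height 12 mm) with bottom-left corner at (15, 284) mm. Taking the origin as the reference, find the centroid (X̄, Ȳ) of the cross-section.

X̄ = 60.00 mm, Ȳ = 128.31 mm

bottom flange: A = 120 × 24 = 2880.00, centroid at (60.00, 12.00).
web: A = 24 × 260 = 6240.00, centroid at (60.00, 154.00).
top flange: A = 90 × 12 = 1080.00, centroid at (60.00, 290.00).
ΣA = 10200.00 mm²
ΣAX̄ = (2880.00)(60.00) + (6240.00)(60.00) + (1080.00)(60.00) = 612000.00 mm³
ΣAȲ = (2880.00)(12.00) + (6240.00)(154.00) + (1080.00)(290.00) = 1308720.00 mm³
X̄ = 612000.00 / 10200.00 = 60.00 mm
Ȳ = 1308720.00 / 10200.00 = 128.31 mm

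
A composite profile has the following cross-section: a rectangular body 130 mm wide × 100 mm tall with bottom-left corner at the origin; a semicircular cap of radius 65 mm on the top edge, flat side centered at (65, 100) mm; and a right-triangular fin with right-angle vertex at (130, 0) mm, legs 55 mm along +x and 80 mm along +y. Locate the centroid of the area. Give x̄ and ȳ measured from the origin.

x̄ = 73.40 mm, ȳ = 71.23 mm

rectangular body: A = 130 × 100 = 13000.00, centroid at (65.00, 50.00).
semicircular top: A = ½π·65² = 6636.61, centroid at (65.00, 127.59).
triangular fin: A = ½·55·80 = 2200.00, centroid at (148.33, 26.67).
ΣA = 21836.61 mm², ΣAx̄ = 1602713.27 mm³, ΣAȳ = 1555411.45 mm³.
x̄ = 1602713.27/21836.61 = 73.40 mm; ȳ = 1555411.45/21836.61 = 71.23 mm.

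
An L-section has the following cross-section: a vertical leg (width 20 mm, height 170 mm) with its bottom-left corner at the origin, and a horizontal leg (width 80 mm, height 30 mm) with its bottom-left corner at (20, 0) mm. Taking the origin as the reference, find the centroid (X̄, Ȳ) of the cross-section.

X̄ = 30.69 mm, Ȳ = 56.03 mm

vertical leg: A = 20 × 170 = 3400.00, centroid at (10.00, 85.00).
horizontal leg: A = 80 × 30 = 2400.00, centroid at (60.00, 15.00).
ΣA = 5800.00 mm², ΣAX̄ = 178000.00 mm³, ΣAȲ = 325000.00 mm³.
X̄ = 178000.00/5800.00 = 30.69 mm; Ȳ = 325000.00/5800.00 = 56.03 mm.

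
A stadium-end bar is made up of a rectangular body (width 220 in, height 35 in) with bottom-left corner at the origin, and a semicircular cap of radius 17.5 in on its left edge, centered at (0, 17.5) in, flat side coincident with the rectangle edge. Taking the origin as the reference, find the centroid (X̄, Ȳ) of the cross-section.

rectangular body: A = 220 × 35 = 7700.00, centroid at (110.00, 17.50).
semicircular end: A = ½π·17.5² = 481.06, centroid at (-7.43, 17.50).
ΣA = 8181.06 in², ΣAX̄ = 843427.08 in³, ΣAȲ = 143168.49 in³.
X̄ = 843427.08/8181.06 = 103.10 in; Ȳ = 143168.49/8181.06 = 17.50 in.

X̄ = 103.10 in, Ȳ = 17.50 in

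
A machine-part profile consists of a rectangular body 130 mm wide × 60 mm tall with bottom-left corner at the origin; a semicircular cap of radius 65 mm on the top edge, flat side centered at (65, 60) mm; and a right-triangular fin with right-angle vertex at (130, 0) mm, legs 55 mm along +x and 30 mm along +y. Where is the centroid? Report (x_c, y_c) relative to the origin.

Part | A | x̄ᵢ | ȳᵢ | A·x̄ᵢ | A·ȳᵢ
rectangular body | 7800.00 | 65.00 | 30.00 | 507000.00 | 234000.00
semicircular top | 6636.61 | 65.00 | 87.59 | 431379.94 | 581280.20
triangular fin | 825.00 | 148.33 | 10.00 | 122375.00 | 8250.00
Σ | 15261.61 |  |  | 1060754.94 | 823530.20
x_c = 1060754.94 / 15261.61 = 69.50 mm
y_c = 823530.20 / 15261.61 = 53.96 mm

x_c = 69.50 mm, y_c = 53.96 mm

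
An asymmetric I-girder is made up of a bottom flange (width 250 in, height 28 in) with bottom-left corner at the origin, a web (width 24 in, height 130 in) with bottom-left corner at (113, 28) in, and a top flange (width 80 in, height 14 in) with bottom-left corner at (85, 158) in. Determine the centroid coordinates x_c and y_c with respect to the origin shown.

x_c = 125.00 in, y_c = 50.98 in

bottom flange: A = 250 × 28 = 7000.00, centroid at (125.00, 14.00).
web: A = 24 × 130 = 3120.00, centroid at (125.00, 93.00).
top flange: A = 80 × 14 = 1120.00, centroid at (125.00, 165.00).
ΣA = 11240.00 in²
ΣAx_c = (7000.00)(125.00) + (3120.00)(125.00) + (1120.00)(125.00) = 1405000.00 in³
ΣAy_c = (7000.00)(14.00) + (3120.00)(93.00) + (1120.00)(165.00) = 572960.00 in³
x_c = 1405000.00 / 11240.00 = 125.00 in
y_c = 572960.00 / 11240.00 = 50.98 in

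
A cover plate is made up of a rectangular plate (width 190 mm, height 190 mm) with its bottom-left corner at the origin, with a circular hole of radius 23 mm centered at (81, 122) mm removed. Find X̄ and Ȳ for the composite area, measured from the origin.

X̄ = 95.68 mm, Ȳ = 93.70 mm

plate: A = 190 × 190 = 36100.00, centroid at (95.00, 95.00).
hole: A = −π·23² = -1661.90, centroid at (81.00, 122.00).
ΣA = 34438.10 mm²
ΣAX̄ = (36100.00)(95.00) + (-1661.90)(81.00) = 3294885.90 mm³
ΣAȲ = (36100.00)(95.00) + (-1661.90)(122.00) = 3226747.89 mm³
X̄ = 3294885.90 / 34438.10 = 95.68 mm
Ȳ = 3226747.89 / 34438.10 = 93.70 mm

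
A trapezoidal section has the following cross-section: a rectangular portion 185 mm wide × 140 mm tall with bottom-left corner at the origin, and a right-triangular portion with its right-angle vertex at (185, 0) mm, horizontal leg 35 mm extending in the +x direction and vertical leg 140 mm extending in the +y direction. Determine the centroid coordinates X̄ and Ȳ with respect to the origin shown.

rectangular portion: A = 185 × 140 = 25900.00, centroid at (92.50, 70.00).
triangular portion: A = ½·35·140 = 2450.00, centroid at (196.67, 46.67).
ΣA = 28350.00 mm²
ΣAX̄ = (25900.00)(92.50) + (2450.00)(196.67) = 2877583.33 mm³
ΣAȲ = (25900.00)(70.00) + (2450.00)(46.67) = 1927333.33 mm³
X̄ = 2877583.33 / 28350.00 = 101.50 mm
Ȳ = 1927333.33 / 28350.00 = 67.98 mm

X̄ = 101.50 mm, Ȳ = 67.98 mm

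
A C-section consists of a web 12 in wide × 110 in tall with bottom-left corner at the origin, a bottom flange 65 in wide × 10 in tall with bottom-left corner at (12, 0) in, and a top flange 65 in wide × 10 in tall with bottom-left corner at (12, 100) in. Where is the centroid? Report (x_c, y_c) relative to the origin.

web: A = 12 × 110 = 1320.00, centroid at (6.00, 55.00).
bottom flange: A = 65 × 10 = 650.00, centroid at (44.50, 5.00).
top flange: A = 65 × 10 = 650.00, centroid at (44.50, 105.00).
ΣA = 2620.00 in², ΣAx_c = 65770.00 in³, ΣAy_c = 144100.00 in³.
x_c = 65770.00/2620.00 = 25.10 in; y_c = 144100.00/2620.00 = 55.00 in.

x_c = 25.10 in, y_c = 55.00 in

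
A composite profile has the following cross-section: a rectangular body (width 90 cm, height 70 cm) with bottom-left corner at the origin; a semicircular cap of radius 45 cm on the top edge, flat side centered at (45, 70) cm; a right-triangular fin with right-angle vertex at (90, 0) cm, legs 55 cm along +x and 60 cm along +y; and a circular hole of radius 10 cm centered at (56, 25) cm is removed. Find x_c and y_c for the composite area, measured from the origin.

x_c = 54.34 cm, y_c = 48.91 cm

rectangular body: A = 90 × 70 = 6300.00, centroid at (45.00, 35.00).
semicircular top: A = ½π·45² = 3180.86, centroid at (45.00, 89.10).
triangular fin: A = ½·55·60 = 1650.00, centroid at (108.33, 20.00).
hole: A = −π·10² = -314.16, centroid at (56.00, 25.00).
ΣA = 10816.70 cm², ΣAx_c = 587795.90 cm³, ΣAy_c = 529056.40 cm³.
x_c = 587795.90/10816.70 = 54.34 cm; y_c = 529056.40/10816.70 = 48.91 cm.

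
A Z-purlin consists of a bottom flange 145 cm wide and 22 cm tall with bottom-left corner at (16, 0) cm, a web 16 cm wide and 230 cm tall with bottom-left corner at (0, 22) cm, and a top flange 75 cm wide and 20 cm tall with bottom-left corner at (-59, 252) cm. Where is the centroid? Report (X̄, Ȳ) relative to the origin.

Part | A | x̄ᵢ | ȳᵢ | A·x̄ᵢ | A·ȳᵢ
bottom flange | 3190.00 | 88.50 | 11.00 | 282315.00 | 35090.00
web | 3680.00 | 8.00 | 137.00 | 29440.00 | 504160.00
top flange | 1500.00 | -21.50 | 262.00 | -32250.00 | 393000.00
Σ | 8370.00 |  |  | 279505.00 | 932250.00
X̄ = 279505.00 / 8370.00 = 33.39 cm
Ȳ = 932250.00 / 8370.00 = 111.38 cm

X̄ = 33.39 cm, Ȳ = 111.38 cm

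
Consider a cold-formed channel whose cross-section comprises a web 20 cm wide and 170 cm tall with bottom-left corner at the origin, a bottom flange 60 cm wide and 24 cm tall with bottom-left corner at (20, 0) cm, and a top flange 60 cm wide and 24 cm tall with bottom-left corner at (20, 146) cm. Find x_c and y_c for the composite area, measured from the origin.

x_c = 28.34 cm, y_c = 85.00 cm

web: A = 20 × 170 = 3400.00, centroid at (10.00, 85.00).
bottom flange: A = 60 × 24 = 1440.00, centroid at (50.00, 12.00).
top flange: A = 60 × 24 = 1440.00, centroid at (50.00, 158.00).
ΣA = 6280.00 cm², ΣAx_c = 178000.00 cm³, ΣAy_c = 533800.00 cm³.
x_c = 178000.00/6280.00 = 28.34 cm; y_c = 533800.00/6280.00 = 85.00 cm.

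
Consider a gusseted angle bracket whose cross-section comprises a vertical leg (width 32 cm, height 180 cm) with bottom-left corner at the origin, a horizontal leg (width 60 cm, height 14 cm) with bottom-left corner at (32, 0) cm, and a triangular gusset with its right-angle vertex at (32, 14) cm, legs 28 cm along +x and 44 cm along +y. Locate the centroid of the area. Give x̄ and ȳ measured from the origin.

vertical leg: A = 32 × 180 = 5760.00, centroid at (16.00, 90.00).
horizontal leg: A = 60 × 14 = 840.00, centroid at (62.00, 7.00).
gusset: A = ½·28·44 = 616.00, centroid at (41.33, 28.67).
ΣA = 7216.00 cm², ΣAx̄ = 169701.33 cm³, ΣAȳ = 541938.67 cm³.
x̄ = 169701.33/7216.00 = 23.52 cm; ȳ = 541938.67/7216.00 = 75.10 cm.

x̄ = 23.52 cm, ȳ = 75.10 cm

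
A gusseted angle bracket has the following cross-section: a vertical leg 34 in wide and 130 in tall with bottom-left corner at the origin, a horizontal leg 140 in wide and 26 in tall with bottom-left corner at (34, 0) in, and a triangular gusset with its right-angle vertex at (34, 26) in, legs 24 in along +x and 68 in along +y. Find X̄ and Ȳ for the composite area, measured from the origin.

Part | A | x̄ᵢ | ȳᵢ | A·x̄ᵢ | A·ȳᵢ
vertical leg | 4420.00 | 17.00 | 65.00 | 75140.00 | 287300.00
horizontal leg | 3640.00 | 104.00 | 13.00 | 378560.00 | 47320.00
gusset | 816.00 | 42.00 | 48.67 | 34272.00 | 39712.00
Σ | 8876.00 |  |  | 487972.00 | 374332.00
X̄ = 487972.00 / 8876.00 = 54.98 in
Ȳ = 374332.00 / 8876.00 = 42.17 in

X̄ = 54.98 in, Ȳ = 42.17 in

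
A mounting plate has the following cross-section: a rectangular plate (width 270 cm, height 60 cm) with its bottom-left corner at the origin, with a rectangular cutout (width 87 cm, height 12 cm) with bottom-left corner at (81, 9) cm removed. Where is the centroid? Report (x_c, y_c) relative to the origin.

x_c = 135.72 cm, y_c = 31.03 cm

Part | A | x̄ᵢ | ȳᵢ | A·x̄ᵢ | A·ȳᵢ
plate | 16200.00 | 135.00 | 30.00 | 2187000.00 | 486000.00
hole | -1044.00 | 124.50 | 15.00 | -129978.00 | -15660.00
Σ | 15156.00 |  |  | 2057022.00 | 470340.00
x_c = 2057022.00 / 15156.00 = 135.72 cm
y_c = 470340.00 / 15156.00 = 31.03 cm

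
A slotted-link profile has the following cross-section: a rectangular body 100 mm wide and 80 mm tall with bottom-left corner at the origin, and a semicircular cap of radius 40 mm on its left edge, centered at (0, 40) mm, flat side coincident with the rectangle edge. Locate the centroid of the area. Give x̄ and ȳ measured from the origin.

x̄ = 33.99 mm, ȳ = 40.00 mm

rectangular body: A = 100 × 80 = 8000.00, centroid at (50.00, 40.00).
semicircular end: A = ½π·40² = 2513.27, centroid at (-16.98, 40.00).
ΣA = 10513.27 mm²
ΣAx̄ = (8000.00)(50.00) + (2513.27)(-16.98) = 357333.33 mm³
ΣAȳ = (8000.00)(40.00) + (2513.27)(40.00) = 420530.96 mm³
x̄ = 357333.33 / 10513.27 = 33.99 mm
ȳ = 420530.96 / 10513.27 = 40.00 mm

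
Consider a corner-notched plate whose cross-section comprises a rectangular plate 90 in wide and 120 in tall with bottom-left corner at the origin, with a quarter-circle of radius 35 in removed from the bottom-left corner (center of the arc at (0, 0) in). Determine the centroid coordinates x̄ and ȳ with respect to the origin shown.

plate: A = 90 × 120 = 10800.00, centroid at (45.00, 60.00).
removed quarter-circle: A = −¼π·35² = -962.11, centroid at (14.85, 14.85).
ΣA = 9837.89 in², ΣAx̄ = 471708.33 in³, ΣAȳ = 633708.33 in³.
x̄ = 471708.33/9837.89 = 47.95 in; ȳ = 633708.33/9837.89 = 64.42 in.

x̄ = 47.95 in, ȳ = 64.42 in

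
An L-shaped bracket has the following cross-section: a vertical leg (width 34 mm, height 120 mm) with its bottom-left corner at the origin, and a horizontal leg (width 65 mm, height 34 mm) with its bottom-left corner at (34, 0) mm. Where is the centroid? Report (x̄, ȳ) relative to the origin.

x̄ = 34.39 mm, ȳ = 44.89 mm

vertical leg: A = 34 × 120 = 4080.00, centroid at (17.00, 60.00).
horizontal leg: A = 65 × 34 = 2210.00, centroid at (66.50, 17.00).
ΣA = 6290.00 mm², ΣAx̄ = 216325.00 mm³, ΣAȳ = 282370.00 mm³.
x̄ = 216325.00/6290.00 = 34.39 mm; ȳ = 282370.00/6290.00 = 44.89 mm.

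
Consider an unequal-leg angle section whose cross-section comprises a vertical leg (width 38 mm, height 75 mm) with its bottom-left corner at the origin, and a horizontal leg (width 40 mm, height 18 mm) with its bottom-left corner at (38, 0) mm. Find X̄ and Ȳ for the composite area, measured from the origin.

vertical leg: A = 38 × 75 = 2850.00, centroid at (19.00, 37.50).
horizontal leg: A = 40 × 18 = 720.00, centroid at (58.00, 9.00).
ΣA = 3570.00 mm², ΣAX̄ = 95910.00 mm³, ΣAȲ = 113355.00 mm³.
X̄ = 95910.00/3570.00 = 26.87 mm; Ȳ = 113355.00/3570.00 = 31.75 mm.

X̄ = 26.87 mm, Ȳ = 31.75 mm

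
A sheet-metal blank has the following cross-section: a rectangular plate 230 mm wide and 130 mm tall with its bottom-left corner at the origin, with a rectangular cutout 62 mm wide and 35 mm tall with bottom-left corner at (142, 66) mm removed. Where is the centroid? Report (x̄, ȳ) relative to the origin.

x̄ = 110.46 mm, ȳ = 63.55 mm

plate: A = 230 × 130 = 29900.00, centroid at (115.00, 65.00).
hole: A = −(62 × 35) = -2170.00, centroid at (173.00, 83.50).
ΣA = 27730.00 mm²
ΣAx̄ = (29900.00)(115.00) + (-2170.00)(173.00) = 3063090.00 mm³
ΣAȳ = (29900.00)(65.00) + (-2170.00)(83.50) = 1762305.00 mm³
x̄ = 3063090.00 / 27730.00 = 110.46 mm
ȳ = 1762305.00 / 27730.00 = 63.55 mm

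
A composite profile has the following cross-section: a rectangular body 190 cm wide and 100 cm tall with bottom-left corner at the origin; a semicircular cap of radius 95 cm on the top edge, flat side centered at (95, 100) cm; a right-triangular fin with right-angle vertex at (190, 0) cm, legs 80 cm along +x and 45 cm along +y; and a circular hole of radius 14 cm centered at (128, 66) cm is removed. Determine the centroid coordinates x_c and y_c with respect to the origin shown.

rectangular body: A = 190 × 100 = 19000.00, centroid at (95.00, 50.00).
semicircular top: A = ½π·95² = 14176.44, centroid at (95.00, 140.32).
triangular fin: A = ½·80·45 = 1800.00, centroid at (216.67, 15.00).
hole: A = −π·14² = -615.75, centroid at (128.00, 66.00).
ΣA = 34360.68 cm², ΣAx_c = 3462945.22 cm³, ΣAy_c = 2925587.38 cm³.
x_c = 3462945.22/34360.68 = 100.78 cm; y_c = 2925587.38/34360.68 = 85.14 cm.

x_c = 100.78 cm, y_c = 85.14 cm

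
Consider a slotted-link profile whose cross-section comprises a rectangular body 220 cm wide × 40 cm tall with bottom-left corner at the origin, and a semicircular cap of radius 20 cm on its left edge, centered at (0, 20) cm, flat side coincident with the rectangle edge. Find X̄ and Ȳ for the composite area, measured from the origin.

Part | A | x̄ᵢ | ȳᵢ | A·x̄ᵢ | A·ȳᵢ
rectangular body | 8800.00 | 110.00 | 20.00 | 968000.00 | 176000.00
semicircular end | 628.32 | -8.49 | 20.00 | -5333.33 | 12566.37
Σ | 9428.32 |  |  | 962666.67 | 188566.37
X̄ = 962666.67 / 9428.32 = 102.10 cm
Ȳ = 188566.37 / 9428.32 = 20.00 cm

X̄ = 102.10 cm, Ȳ = 20.00 cm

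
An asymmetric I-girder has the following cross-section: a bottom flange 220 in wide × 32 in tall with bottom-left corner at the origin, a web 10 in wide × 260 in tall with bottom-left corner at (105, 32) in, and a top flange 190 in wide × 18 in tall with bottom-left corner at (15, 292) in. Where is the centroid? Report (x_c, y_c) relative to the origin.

Part | A | x̄ᵢ | ȳᵢ | A·x̄ᵢ | A·ȳᵢ
bottom flange | 7040.00 | 110.00 | 16.00 | 774400.00 | 112640.00
web | 2600.00 | 110.00 | 162.00 | 286000.00 | 421200.00
top flange | 3420.00 | 110.00 | 301.00 | 376200.00 | 1029420.00
Σ | 13060.00 |  |  | 1436600.00 | 1563260.00
x_c = 1436600.00 / 13060.00 = 110.00 in
y_c = 1563260.00 / 13060.00 = 119.70 in

x_c = 110.00 in, y_c = 119.70 in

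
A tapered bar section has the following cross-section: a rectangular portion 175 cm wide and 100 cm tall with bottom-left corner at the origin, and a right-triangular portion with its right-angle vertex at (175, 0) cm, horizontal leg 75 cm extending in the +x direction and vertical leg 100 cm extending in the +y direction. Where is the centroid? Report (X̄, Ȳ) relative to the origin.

X̄ = 107.35 cm, Ȳ = 47.06 cm

Part | A | x̄ᵢ | ȳᵢ | A·x̄ᵢ | A·ȳᵢ
rectangular portion | 17500.00 | 87.50 | 50.00 | 1531250.00 | 875000.00
triangular portion | 3750.00 | 200.00 | 33.33 | 750000.00 | 125000.00
Σ | 21250.00 |  |  | 2281250.00 | 1000000.00
X̄ = 2281250.00 / 21250.00 = 107.35 cm
Ȳ = 1000000.00 / 21250.00 = 47.06 cm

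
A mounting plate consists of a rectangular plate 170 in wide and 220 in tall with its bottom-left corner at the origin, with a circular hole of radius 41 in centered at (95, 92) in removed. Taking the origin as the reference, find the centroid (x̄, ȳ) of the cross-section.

plate: A = 170 × 220 = 37400.00, centroid at (85.00, 110.00).
hole: A = −π·41² = -5281.02, centroid at (95.00, 92.00).
ΣA = 32118.98 in²
ΣAx̄ = (37400.00)(85.00) + (-5281.02)(95.00) = 2677303.36 in³
ΣAȳ = (37400.00)(110.00) + (-5281.02)(92.00) = 3628146.41 in³
x̄ = 2677303.36 / 32118.98 = 83.36 in
ȳ = 3628146.41 / 32118.98 = 112.96 in

x̄ = 83.36 in, ȳ = 112.96 in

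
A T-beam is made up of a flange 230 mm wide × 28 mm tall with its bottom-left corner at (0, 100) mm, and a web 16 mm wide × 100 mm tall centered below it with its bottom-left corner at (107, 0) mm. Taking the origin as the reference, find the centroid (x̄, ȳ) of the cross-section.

web: A = 16 × 100 = 1600.00, centroid at (115.00, 50.00).
flange: A = 230 × 28 = 6440.00, centroid at (115.00, 114.00).
ΣA = 8040.00 mm²
ΣAx̄ = (1600.00)(115.00) + (6440.00)(115.00) = 924600.00 mm³
ΣAȳ = (1600.00)(50.00) + (6440.00)(114.00) = 814160.00 mm³
x̄ = 924600.00 / 8040.00 = 115.00 mm
ȳ = 814160.00 / 8040.00 = 101.26 mm

x̄ = 115.00 mm, ȳ = 101.26 mm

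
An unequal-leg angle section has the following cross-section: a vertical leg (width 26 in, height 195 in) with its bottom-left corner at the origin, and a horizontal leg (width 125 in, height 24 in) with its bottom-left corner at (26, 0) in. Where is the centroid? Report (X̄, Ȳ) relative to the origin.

X̄ = 41.07 in, Ȳ = 65.72 in

vertical leg: A = 26 × 195 = 5070.00, centroid at (13.00, 97.50).
horizontal leg: A = 125 × 24 = 3000.00, centroid at (88.50, 12.00).
ΣA = 8070.00 in², ΣAX̄ = 331410.00 in³, ΣAȲ = 530325.00 in³.
X̄ = 331410.00/8070.00 = 41.07 in; Ȳ = 530325.00/8070.00 = 65.72 in.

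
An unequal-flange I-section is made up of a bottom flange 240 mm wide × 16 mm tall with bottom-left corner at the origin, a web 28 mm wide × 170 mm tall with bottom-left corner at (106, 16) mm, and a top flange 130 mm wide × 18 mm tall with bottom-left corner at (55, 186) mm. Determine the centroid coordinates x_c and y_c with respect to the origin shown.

bottom flange: A = 240 × 16 = 3840.00, centroid at (120.00, 8.00).
web: A = 28 × 170 = 4760.00, centroid at (120.00, 101.00).
top flange: A = 130 × 18 = 2340.00, centroid at (120.00, 195.00).
ΣA = 10940.00 mm², ΣAx_c = 1312800.00 mm³, ΣAy_c = 967780.00 mm³.
x_c = 1312800.00/10940.00 = 120.00 mm; y_c = 967780.00/10940.00 = 88.46 mm.

x_c = 120.00 mm, y_c = 88.46 mm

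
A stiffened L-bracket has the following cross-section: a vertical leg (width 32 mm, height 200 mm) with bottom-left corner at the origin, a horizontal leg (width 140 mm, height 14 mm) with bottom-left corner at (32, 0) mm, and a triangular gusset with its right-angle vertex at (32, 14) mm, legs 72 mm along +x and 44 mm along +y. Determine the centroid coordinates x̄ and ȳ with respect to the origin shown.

Part | A | x̄ᵢ | ȳᵢ | A·x̄ᵢ | A·ȳᵢ
vertical leg | 6400.00 | 16.00 | 100.00 | 102400.00 | 640000.00
horizontal leg | 1960.00 | 102.00 | 7.00 | 199920.00 | 13720.00
gusset | 1584.00 | 56.00 | 28.67 | 88704.00 | 45408.00
Σ | 9944.00 |  |  | 391024.00 | 699128.00
x̄ = 391024.00 / 9944.00 = 39.32 mm
ȳ = 699128.00 / 9944.00 = 70.31 mm

x̄ = 39.32 mm, ȳ = 70.31 mm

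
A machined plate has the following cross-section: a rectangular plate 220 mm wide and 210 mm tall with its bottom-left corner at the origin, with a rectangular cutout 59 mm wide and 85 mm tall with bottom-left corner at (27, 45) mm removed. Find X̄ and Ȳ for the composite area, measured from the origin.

Part | A | x̄ᵢ | ȳᵢ | A·x̄ᵢ | A·ȳᵢ
plate | 46200.00 | 110.00 | 105.00 | 5082000.00 | 4851000.00
hole | -5015.00 | 56.50 | 87.50 | -283347.50 | -438812.50
Σ | 41185.00 |  |  | 4798652.50 | 4412187.50
X̄ = 4798652.50 / 41185.00 = 116.51 mm
Ȳ = 4412187.50 / 41185.00 = 107.13 mm

X̄ = 116.51 mm, Ȳ = 107.13 mm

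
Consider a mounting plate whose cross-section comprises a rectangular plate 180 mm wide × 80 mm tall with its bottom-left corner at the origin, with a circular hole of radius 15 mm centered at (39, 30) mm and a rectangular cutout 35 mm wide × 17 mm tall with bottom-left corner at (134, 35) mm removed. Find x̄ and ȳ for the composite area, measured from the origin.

x̄ = 89.96 mm, ȳ = 40.38 mm

plate: A = 180 × 80 = 14400.00, centroid at (90.00, 40.00).
hole 1: A = −π·15² = -706.86, centroid at (39.00, 30.00).
hole 2: A = −(35 × 17) = -595.00, centroid at (151.50, 43.50).
ΣA = 13098.14 mm²
ΣAx̄ = (14400.00)(90.00) + (-706.86)(39.00) + (-595.00)(151.50) = 1178290.02 mm³
ΣAȳ = (14400.00)(40.00) + (-706.86)(30.00) + (-595.00)(43.50) = 528911.75 mm³
x̄ = 1178290.02 / 13098.14 = 89.96 mm
ȳ = 528911.75 / 13098.14 = 40.38 mm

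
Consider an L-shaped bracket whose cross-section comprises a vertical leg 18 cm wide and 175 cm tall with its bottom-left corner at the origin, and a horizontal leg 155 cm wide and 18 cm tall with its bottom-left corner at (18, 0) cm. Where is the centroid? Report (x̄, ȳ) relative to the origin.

x̄ = 49.63 cm, ȳ = 50.63 cm

vertical leg: A = 18 × 175 = 3150.00, centroid at (9.00, 87.50).
horizontal leg: A = 155 × 18 = 2790.00, centroid at (95.50, 9.00).
ΣA = 5940.00 cm², ΣAx̄ = 294795.00 cm³, ΣAȳ = 300735.00 cm³.
x̄ = 294795.00/5940.00 = 49.63 cm; ȳ = 300735.00/5940.00 = 50.63 cm.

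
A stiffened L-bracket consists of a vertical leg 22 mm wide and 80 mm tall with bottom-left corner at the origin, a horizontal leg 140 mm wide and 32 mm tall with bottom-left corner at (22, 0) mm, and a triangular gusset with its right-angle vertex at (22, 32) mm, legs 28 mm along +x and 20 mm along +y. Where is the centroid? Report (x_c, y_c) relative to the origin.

x_c = 67.53 mm, y_c = 23.45 mm

vertical leg: A = 22 × 80 = 1760.00, centroid at (11.00, 40.00).
horizontal leg: A = 140 × 32 = 4480.00, centroid at (92.00, 16.00).
gusset: A = ½·28·20 = 280.00, centroid at (31.33, 38.67).
ΣA = 6520.00 mm², ΣAx_c = 440293.33 mm³, ΣAy_c = 152906.67 mm³.
x_c = 440293.33/6520.00 = 67.53 mm; y_c = 152906.67/6520.00 = 23.45 mm.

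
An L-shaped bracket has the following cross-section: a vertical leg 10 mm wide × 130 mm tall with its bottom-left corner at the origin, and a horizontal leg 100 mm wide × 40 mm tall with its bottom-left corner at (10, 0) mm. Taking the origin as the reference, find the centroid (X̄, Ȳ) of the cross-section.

Part | A | x̄ᵢ | ȳᵢ | A·x̄ᵢ | A·ȳᵢ
vertical leg | 1300.00 | 5.00 | 65.00 | 6500.00 | 84500.00
horizontal leg | 4000.00 | 60.00 | 20.00 | 240000.00 | 80000.00
Σ | 5300.00 |  |  | 246500.00 | 164500.00
X̄ = 246500.00 / 5300.00 = 46.51 mm
Ȳ = 164500.00 / 5300.00 = 31.04 mm

X̄ = 46.51 mm, Ȳ = 31.04 mm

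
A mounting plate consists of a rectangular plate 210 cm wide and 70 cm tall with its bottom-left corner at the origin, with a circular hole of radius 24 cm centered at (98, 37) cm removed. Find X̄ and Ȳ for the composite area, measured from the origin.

Part | A | x̄ᵢ | ȳᵢ | A·x̄ᵢ | A·ȳᵢ
plate | 14700.00 | 105.00 | 35.00 | 1543500.00 | 514500.00
hole | -1809.56 | 98.00 | 37.00 | -177336.62 | -66953.62
Σ | 12890.44 |  |  | 1366163.38 | 447546.38
X̄ = 1366163.38 / 12890.44 = 105.98 cm
Ȳ = 447546.38 / 12890.44 = 34.72 cm

X̄ = 105.98 cm, Ȳ = 34.72 cm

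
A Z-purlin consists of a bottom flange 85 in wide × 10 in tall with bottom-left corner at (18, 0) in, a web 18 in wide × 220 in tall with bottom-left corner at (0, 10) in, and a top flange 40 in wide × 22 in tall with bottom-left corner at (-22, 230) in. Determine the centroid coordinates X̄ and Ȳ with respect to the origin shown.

X̄ = 14.99 in, Ȳ = 121.53 in

bottom flange: A = 85 × 10 = 850.00, centroid at (60.50, 5.00).
web: A = 18 × 220 = 3960.00, centroid at (9.00, 120.00).
top flange: A = 40 × 22 = 880.00, centroid at (-2.00, 241.00).
ΣA = 5690.00 in²
ΣAX̄ = (850.00)(60.50) + (3960.00)(9.00) + (880.00)(-2.00) = 85305.00 in³
ΣAȲ = (850.00)(5.00) + (3960.00)(120.00) + (880.00)(241.00) = 691530.00 in³
X̄ = 85305.00 / 5690.00 = 14.99 in
Ȳ = 691530.00 / 5690.00 = 121.53 in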